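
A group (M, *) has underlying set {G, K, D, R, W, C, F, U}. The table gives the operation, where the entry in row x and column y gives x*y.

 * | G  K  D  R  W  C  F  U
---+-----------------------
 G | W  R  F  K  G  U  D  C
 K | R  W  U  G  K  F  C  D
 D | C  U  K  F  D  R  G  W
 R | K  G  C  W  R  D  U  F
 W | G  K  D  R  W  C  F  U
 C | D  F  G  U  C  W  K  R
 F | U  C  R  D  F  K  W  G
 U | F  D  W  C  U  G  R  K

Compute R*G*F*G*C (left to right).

R*G = K
K*F = C
C*G = D
D*C = R

R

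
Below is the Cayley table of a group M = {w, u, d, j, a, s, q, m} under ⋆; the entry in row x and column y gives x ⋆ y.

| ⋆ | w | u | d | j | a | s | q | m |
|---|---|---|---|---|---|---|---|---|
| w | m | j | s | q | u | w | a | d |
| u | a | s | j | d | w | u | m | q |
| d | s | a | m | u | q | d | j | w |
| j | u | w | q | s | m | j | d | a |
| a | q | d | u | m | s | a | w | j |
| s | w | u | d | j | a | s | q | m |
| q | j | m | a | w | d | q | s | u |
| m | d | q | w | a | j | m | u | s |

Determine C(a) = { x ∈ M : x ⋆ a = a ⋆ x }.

Compare row a with column a entry by entry.
m ⋆ a = j = a ⋆ m, so m commutes with a.
u ⋆ a = w but a ⋆ u = d, so u does not.
Collecting the elements that commute with a: C(a) = {a, j, m, s}.

{a, j, m, s}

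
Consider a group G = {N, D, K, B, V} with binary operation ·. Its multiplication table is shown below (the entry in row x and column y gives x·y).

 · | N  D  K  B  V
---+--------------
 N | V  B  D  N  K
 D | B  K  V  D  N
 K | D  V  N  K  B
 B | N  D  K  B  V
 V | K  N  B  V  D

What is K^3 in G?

D

K^1 = K
K^2 = K·K = N
K^3 = N·K = D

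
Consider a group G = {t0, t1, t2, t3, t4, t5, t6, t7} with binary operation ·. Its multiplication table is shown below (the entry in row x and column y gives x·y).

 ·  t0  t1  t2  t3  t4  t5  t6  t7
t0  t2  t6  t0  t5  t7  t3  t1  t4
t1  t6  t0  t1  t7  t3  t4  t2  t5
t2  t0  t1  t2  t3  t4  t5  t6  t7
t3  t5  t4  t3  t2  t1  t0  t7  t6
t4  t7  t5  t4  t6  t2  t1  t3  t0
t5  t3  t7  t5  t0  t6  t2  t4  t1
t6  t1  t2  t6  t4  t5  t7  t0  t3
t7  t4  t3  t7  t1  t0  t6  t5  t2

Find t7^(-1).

t7

First locate the identity: row t2 matches the header, so t2 is the identity.
Scan row t7 for t2: t7·t7 = t2. Hence t7^(-1) = t7.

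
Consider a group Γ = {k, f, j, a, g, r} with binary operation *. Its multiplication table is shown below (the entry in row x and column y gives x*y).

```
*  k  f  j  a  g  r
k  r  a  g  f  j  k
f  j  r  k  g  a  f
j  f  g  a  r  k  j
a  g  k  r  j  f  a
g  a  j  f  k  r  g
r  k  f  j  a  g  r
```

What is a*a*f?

g

a*a = j
j*f = g
(Structurally, Γ here is isomorphic to the symmetric group S_3.)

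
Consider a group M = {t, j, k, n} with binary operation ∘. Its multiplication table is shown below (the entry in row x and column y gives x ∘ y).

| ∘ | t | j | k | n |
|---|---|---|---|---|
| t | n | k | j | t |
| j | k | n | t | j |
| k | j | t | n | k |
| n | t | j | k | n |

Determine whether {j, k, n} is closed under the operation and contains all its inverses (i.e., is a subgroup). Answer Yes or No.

No

k ∘ j = t, which is not in {j, k, n}.
The subset is not closed under ∘, so it is not a subgroup.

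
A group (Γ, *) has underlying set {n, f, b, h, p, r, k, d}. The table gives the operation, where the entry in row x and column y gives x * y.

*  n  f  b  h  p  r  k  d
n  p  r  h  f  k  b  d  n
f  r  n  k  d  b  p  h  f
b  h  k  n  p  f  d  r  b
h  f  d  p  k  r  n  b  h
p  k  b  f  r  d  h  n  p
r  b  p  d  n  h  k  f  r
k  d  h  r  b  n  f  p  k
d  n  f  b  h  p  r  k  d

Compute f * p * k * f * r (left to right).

f * p = b
b * k = r
r * f = p
p * r = h
(Structurally, Γ here is isomorphic to the cyclic group Z_8.)

h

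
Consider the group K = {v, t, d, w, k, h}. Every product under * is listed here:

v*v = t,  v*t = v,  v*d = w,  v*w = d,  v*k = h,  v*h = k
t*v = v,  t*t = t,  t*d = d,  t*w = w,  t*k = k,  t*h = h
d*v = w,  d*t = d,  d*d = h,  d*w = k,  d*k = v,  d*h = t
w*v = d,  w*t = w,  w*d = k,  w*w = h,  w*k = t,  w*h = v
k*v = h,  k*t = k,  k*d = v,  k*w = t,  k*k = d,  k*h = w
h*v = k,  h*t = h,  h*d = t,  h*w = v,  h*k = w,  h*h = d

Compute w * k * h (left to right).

h

w * k = t
t * h = h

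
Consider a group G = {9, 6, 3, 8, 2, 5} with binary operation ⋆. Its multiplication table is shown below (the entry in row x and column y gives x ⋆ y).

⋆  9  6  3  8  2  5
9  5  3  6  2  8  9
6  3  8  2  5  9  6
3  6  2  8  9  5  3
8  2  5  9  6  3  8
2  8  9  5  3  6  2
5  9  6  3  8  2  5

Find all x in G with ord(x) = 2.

{9}

Identity is 5. Compute the order of each non-identity element by repeated multiplication:
  9: 9 → 5  (order 2)
  6: 6 → 8 → 5  (order 3)
  3: 3 → 8 → 9 → 6 → 2 → 5  (order 6)
  8: 8 → 6 → 5  (order 3)
  2: 2 → 6 → 9 → 8 → 3 → 5  (order 6)
Elements of order 2: {9}.
(Structurally, G here is isomorphic to the cyclic group Z_6.)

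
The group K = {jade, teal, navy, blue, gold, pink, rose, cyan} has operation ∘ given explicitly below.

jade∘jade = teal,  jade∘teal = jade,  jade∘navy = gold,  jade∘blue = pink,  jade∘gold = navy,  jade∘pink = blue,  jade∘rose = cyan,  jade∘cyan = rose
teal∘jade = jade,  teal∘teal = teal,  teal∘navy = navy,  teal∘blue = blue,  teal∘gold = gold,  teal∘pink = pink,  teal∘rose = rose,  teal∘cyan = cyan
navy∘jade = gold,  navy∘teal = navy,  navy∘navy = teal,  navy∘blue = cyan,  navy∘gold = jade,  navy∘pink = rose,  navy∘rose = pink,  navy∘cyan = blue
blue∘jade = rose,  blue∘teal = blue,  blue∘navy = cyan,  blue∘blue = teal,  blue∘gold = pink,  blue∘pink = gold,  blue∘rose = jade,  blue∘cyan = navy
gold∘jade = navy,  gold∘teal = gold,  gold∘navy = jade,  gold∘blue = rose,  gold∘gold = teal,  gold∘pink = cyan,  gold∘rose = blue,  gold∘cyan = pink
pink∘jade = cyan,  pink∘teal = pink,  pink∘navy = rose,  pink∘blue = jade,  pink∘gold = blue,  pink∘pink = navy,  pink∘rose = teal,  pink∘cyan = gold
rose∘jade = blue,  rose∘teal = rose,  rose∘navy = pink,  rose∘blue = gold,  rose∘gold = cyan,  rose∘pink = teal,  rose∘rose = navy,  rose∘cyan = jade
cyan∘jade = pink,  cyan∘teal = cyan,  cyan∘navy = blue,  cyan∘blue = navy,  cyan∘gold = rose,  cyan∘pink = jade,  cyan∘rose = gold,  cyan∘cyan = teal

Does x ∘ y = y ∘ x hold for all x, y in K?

pink ∘ jade = cyan but jade ∘ pink = blue.
Since pink and jade do not commute, K is not abelian.

No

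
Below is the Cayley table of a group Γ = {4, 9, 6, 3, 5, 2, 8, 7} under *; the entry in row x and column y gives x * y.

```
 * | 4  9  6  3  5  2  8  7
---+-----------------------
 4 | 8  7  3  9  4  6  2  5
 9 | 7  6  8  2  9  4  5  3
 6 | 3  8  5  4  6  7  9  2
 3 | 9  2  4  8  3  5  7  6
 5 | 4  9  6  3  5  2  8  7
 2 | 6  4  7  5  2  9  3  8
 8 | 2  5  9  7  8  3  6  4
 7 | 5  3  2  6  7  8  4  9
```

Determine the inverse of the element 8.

First locate the identity: row 5 matches the header, so 5 is the identity.
Scan row 8 for 5: 8 * 9 = 5. Hence 8^(-1) = 9.

9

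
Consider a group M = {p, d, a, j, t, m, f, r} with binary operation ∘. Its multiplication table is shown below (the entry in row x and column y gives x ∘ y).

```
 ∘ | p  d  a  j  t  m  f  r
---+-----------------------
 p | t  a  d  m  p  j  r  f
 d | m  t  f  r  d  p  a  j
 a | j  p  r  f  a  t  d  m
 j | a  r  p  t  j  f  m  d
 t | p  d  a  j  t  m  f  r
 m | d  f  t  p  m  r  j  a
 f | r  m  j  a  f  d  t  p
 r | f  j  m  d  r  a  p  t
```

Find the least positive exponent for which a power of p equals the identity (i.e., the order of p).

2

The identity element is t (its row matches the header).
p^1 = p
p^2 = p ∘ p = t
The first power of p equal to the identity is p^2, so ord(p) = 2.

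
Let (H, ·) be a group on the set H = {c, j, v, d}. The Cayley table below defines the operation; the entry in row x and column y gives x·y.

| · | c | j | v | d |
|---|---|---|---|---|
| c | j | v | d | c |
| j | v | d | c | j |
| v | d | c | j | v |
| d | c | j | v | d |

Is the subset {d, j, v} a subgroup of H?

v·j = c, which is not in {d, j, v}.
The subset is not closed under ·, so it is not a subgroup.

No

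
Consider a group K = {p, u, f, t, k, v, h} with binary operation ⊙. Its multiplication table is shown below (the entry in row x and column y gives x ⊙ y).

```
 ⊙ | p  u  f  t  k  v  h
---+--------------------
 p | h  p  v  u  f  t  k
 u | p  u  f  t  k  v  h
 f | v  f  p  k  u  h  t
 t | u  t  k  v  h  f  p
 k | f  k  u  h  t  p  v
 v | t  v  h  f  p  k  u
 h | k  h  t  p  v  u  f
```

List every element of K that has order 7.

{f, h, k, p, t, v}

Identity is u. Compute the order of each non-identity element by repeated multiplication:
  p: p → h → k → f → v → t → u  (order 7)
  f: f → p → v → h → t → k → u  (order 7)
  t: t → v → f → k → h → p → u  (order 7)
  k: k → t → h → v → p → f → u  (order 7)
  v: v → k → p → t → f → h → u  (order 7)
  h: h → f → t → p → k → v → u  (order 7)
Elements of order 7: {f, h, k, p, t, v}.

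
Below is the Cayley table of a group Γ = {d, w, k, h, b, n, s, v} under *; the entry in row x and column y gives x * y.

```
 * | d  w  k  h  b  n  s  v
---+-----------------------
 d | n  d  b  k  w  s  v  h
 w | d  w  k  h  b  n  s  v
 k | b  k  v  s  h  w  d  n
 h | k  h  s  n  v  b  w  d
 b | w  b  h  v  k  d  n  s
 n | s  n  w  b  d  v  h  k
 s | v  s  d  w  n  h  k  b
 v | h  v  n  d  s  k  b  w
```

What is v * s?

b

Read row v, column s: v * s = b.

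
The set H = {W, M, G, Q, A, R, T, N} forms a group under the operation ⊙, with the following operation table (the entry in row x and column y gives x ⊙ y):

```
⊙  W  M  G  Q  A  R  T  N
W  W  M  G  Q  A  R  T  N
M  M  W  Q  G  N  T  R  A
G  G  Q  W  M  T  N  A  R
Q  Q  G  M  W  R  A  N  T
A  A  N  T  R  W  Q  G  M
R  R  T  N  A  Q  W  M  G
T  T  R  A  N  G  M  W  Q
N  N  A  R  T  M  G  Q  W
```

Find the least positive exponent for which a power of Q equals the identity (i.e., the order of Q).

The identity element is W (its row matches the header).
Q^1 = Q
Q^2 = Q ⊙ Q = W
The first power of Q equal to the identity is Q^2, so ord(Q) = 2.
(Structurally, H here is isomorphic to the elementary abelian group (Z_2)^3.)

2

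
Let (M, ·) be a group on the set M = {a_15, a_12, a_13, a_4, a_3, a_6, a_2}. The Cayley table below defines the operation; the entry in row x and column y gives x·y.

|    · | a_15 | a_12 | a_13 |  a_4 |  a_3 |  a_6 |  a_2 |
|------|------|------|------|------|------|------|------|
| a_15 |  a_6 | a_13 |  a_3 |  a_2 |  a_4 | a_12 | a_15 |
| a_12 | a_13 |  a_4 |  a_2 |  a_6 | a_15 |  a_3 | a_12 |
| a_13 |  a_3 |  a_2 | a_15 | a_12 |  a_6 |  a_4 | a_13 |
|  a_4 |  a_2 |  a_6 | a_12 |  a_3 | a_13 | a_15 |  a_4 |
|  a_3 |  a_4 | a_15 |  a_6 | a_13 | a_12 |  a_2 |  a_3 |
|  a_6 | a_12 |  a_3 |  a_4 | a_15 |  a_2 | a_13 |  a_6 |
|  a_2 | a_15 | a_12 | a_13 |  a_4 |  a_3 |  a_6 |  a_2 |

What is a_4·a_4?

a_3

Read row a_4, column a_4: a_4·a_4 = a_3.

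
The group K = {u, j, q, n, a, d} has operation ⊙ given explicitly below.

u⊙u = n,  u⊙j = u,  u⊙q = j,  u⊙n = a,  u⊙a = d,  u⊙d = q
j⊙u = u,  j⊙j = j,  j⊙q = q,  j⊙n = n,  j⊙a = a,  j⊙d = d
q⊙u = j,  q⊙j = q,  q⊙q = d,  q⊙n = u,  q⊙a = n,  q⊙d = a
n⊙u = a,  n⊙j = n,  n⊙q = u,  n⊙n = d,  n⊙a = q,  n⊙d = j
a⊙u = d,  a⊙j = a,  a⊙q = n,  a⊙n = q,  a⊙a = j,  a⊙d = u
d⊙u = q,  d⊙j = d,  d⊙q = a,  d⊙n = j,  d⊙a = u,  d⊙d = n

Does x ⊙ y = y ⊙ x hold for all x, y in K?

Yes

Check whether the table is symmetric across its main diagonal.
Every entry (row x, col y) equals the entry (row y, col x), so K is abelian.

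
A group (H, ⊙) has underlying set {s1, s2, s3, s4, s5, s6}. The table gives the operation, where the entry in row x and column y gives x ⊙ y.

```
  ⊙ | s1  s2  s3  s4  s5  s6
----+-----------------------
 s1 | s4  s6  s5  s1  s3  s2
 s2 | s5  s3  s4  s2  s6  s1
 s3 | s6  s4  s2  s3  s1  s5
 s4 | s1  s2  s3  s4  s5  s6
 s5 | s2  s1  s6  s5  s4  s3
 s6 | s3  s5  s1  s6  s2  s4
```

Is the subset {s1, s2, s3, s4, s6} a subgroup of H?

s2 ⊙ s1 = s5, which is not in {s1, s2, s3, s4, s6}.
The subset is not closed under ⊙, so it is not a subgroup.

No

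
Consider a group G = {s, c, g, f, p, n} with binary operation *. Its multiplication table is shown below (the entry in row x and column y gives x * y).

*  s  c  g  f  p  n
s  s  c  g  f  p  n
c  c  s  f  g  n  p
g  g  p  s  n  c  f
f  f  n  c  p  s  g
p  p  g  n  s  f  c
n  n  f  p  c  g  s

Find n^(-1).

n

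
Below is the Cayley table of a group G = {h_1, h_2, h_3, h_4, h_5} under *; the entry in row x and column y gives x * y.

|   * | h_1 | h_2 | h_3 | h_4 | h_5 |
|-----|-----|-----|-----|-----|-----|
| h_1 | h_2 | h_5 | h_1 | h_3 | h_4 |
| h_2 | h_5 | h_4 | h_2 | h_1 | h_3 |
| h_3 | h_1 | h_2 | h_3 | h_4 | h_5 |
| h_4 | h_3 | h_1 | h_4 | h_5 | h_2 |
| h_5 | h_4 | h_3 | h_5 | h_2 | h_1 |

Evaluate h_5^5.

h_5^1 = h_5
h_5^2 = h_5 * h_5 = h_1
h_5^3 = h_1 * h_5 = h_4
h_5^4 = h_4 * h_5 = h_2
h_5^5 = h_2 * h_5 = h_3

h_3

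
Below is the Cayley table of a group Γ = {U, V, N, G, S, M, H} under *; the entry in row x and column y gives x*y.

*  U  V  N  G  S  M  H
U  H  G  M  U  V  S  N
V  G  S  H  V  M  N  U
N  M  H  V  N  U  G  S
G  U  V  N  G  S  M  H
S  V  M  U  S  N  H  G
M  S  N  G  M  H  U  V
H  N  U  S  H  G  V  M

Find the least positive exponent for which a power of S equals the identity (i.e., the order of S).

The identity element is G (its row matches the header).
S^1 = S
S^2 = S*S = N
S^3 = N*S = U
S^4 = U*S = V
S^5 = V*S = M
S^6 = M*S = H
S^7 = H*S = G
The first power of S equal to the identity is S^7, so ord(S) = 7.
(Structurally, Γ here is isomorphic to the cyclic group Z_7.)

7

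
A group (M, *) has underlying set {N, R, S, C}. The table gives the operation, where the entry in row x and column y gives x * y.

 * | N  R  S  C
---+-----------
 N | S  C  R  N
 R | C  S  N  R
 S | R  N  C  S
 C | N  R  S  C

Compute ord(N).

The identity element is C (its row matches the header).
N^1 = N
N^2 = N * N = S
N^3 = S * N = R
N^4 = R * N = C
The first power of N equal to the identity is N^4, so ord(N) = 4.

4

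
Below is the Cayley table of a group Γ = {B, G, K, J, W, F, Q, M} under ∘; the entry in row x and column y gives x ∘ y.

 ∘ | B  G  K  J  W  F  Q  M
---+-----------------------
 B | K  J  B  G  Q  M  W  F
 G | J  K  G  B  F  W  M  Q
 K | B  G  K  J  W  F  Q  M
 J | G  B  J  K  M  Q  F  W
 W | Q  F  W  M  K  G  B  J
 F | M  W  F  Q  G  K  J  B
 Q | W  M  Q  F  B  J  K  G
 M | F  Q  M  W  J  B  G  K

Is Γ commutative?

Yes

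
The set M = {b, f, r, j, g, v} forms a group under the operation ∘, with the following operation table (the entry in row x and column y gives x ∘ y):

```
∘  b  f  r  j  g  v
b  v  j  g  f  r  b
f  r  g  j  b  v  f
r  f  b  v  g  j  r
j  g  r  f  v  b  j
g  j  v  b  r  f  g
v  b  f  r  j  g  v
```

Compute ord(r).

The identity element is v (its row matches the header).
r^1 = r
r^2 = r ∘ r = v
The first power of r equal to the identity is r^2, so ord(r) = 2.

2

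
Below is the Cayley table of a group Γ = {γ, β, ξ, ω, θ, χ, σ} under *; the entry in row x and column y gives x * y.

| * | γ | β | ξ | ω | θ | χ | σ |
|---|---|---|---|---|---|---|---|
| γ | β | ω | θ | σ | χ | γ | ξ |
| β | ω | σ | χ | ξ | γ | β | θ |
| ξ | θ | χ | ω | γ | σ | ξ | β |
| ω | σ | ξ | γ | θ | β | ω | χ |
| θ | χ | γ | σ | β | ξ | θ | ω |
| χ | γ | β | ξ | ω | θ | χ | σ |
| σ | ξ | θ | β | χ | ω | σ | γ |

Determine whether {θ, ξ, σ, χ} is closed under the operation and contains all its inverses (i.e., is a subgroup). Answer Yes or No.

σ * σ = γ, which is not in {θ, ξ, σ, χ}.
The subset is not closed under *, so it is not a subgroup.

No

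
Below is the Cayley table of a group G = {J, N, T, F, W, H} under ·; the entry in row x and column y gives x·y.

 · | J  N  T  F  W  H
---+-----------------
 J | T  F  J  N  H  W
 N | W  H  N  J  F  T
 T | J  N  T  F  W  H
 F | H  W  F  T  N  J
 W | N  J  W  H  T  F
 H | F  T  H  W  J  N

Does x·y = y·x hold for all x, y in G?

H·F = W but F·H = J.
Since H and F do not commute, G is not abelian.

No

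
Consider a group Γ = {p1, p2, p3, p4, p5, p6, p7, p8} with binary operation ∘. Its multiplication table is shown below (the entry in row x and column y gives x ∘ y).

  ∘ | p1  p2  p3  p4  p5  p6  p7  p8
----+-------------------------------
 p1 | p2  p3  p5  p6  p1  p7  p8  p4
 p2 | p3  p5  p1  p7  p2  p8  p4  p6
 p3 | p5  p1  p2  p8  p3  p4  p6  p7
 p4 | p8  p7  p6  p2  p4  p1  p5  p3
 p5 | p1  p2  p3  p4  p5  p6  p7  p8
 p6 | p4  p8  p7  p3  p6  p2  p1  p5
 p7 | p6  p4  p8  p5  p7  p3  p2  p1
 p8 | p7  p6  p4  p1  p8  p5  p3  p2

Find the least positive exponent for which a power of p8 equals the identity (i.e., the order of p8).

4

The identity element is p5 (its row matches the header).
p8^1 = p8
p8^2 = p8 ∘ p8 = p2
p8^3 = p2 ∘ p8 = p6
p8^4 = p6 ∘ p8 = p5
The first power of p8 equal to the identity is p8^4, so ord(p8) = 4.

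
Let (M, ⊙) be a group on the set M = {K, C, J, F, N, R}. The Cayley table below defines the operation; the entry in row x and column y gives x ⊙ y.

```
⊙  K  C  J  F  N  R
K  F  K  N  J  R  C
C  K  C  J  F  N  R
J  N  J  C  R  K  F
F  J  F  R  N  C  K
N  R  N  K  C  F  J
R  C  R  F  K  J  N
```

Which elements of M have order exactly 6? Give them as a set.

{K, R}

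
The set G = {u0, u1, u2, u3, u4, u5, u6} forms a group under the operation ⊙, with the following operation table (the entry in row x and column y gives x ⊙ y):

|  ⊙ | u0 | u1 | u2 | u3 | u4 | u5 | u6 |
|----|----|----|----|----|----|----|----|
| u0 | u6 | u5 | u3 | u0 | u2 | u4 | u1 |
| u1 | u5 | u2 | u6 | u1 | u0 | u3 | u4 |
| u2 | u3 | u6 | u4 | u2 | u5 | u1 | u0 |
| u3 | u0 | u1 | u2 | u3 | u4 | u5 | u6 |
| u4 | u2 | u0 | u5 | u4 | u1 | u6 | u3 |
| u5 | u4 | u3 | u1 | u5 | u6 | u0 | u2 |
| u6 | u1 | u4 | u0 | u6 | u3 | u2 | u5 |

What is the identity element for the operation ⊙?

The identity e satisfies e ⊙ x = x for all x, so its row in the table reproduces the column headers.
Row u3 reads: u0, u1, u2, u3, u4, u5, u6 — exactly the header order. So u3 is the identity.
(Structurally, G here is isomorphic to the cyclic group Z_7.)

u3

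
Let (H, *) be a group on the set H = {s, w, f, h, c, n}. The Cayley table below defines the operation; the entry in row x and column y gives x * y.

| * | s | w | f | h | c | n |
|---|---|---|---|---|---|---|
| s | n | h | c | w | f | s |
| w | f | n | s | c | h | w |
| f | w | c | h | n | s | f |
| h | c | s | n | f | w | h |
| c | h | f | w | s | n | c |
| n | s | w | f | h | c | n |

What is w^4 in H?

n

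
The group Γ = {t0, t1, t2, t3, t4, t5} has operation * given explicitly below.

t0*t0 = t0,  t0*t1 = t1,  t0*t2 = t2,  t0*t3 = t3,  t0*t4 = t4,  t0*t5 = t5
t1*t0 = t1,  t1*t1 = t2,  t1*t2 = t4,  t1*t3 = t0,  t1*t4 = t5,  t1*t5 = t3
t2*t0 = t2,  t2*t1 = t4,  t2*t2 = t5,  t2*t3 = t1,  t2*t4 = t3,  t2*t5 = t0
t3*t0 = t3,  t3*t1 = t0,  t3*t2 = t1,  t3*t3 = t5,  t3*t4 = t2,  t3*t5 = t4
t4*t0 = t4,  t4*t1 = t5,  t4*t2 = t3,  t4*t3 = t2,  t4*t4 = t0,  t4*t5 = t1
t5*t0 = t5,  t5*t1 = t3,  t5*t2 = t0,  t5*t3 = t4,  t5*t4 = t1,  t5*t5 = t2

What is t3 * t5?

t4

Read row t3, column t5: t3 * t5 = t4.
(Structurally, Γ here is isomorphic to the cyclic group Z_6.)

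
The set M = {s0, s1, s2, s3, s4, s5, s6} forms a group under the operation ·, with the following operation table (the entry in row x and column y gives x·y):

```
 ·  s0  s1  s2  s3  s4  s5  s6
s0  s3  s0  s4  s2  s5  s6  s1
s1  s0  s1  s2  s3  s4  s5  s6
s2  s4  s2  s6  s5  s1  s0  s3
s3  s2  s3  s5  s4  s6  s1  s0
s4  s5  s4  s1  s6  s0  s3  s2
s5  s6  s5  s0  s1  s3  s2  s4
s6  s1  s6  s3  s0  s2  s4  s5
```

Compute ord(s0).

7

The identity element is s1 (its row matches the header).
s0^1 = s0
s0^2 = s0·s0 = s3
s0^3 = s3·s0 = s2
s0^4 = s2·s0 = s4
s0^5 = s4·s0 = s5
s0^6 = s5·s0 = s6
s0^7 = s6·s0 = s1
The first power of s0 equal to the identity is s0^7, so ord(s0) = 7.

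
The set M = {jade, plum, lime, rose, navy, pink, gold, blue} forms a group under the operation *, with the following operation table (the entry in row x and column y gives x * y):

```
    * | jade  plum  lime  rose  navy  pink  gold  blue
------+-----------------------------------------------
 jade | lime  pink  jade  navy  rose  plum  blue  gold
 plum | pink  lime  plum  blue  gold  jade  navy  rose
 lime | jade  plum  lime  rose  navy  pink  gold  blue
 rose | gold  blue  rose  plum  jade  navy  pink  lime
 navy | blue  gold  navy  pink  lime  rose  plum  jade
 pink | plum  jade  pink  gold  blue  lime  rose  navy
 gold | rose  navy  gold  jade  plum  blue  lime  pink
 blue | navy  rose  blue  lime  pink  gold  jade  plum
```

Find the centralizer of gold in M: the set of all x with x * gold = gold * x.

Compare row gold with column gold entry by entry.
plum * gold = navy = gold * plum, so plum commutes with gold.
rose * gold = pink but gold * rose = jade, so rose does not.
Collecting the elements that commute with gold: C(gold) = {gold, lime, navy, plum}.

{gold, lime, navy, plum}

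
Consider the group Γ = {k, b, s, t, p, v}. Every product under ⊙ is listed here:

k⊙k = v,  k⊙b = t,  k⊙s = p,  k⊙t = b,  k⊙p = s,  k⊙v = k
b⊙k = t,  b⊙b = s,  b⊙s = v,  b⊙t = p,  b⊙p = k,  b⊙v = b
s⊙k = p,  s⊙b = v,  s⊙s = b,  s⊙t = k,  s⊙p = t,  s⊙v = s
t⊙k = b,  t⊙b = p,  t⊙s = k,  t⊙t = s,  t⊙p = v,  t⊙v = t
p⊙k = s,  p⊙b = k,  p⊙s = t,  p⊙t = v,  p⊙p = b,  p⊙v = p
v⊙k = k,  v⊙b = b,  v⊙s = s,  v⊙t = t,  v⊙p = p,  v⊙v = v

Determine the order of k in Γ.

2

The identity element is v (its row matches the header).
k^1 = k
k^2 = k ⊙ k = v
The first power of k equal to the identity is k^2, so ord(k) = 2.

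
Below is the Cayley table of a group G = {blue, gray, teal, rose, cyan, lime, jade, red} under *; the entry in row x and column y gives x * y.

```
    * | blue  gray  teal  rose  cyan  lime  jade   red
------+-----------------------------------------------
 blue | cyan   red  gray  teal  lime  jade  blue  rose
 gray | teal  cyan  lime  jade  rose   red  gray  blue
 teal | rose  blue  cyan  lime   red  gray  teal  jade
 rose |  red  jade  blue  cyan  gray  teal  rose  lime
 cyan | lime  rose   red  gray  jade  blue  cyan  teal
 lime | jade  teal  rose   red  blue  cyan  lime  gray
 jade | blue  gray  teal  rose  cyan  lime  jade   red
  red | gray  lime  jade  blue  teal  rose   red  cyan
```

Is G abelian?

teal * blue = rose but blue * teal = gray.
Since teal and blue do not commute, G is not abelian.

No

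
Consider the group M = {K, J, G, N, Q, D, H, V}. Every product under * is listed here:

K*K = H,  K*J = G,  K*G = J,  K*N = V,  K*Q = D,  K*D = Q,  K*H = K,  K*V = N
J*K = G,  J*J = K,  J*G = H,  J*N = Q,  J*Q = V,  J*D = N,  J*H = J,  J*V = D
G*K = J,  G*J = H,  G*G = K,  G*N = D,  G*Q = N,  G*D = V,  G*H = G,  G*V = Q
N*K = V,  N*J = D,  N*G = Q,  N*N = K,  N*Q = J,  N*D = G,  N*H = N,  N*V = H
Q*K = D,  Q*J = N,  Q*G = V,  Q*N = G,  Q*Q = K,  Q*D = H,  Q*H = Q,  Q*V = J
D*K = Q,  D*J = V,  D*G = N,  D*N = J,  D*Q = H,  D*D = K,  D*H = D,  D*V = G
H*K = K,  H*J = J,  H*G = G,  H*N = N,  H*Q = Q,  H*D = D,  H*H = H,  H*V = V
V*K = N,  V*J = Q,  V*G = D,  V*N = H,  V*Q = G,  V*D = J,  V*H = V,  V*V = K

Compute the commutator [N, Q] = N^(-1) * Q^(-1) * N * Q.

K

Identity is H; from the table N^(-1) = V and Q^(-1) = D.
V * D = J
J * N = Q
Q * Q = K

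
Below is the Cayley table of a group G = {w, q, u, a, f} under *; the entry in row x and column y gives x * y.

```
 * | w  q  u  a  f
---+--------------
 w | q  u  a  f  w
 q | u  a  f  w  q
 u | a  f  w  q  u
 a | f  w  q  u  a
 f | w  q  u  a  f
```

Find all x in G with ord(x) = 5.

{a, q, u, w}

Identity is f. Compute the order of each non-identity element by repeated multiplication:
  w: w → q → u → a → f  (order 5)
  q: q → a → w → u → f  (order 5)
  u: u → w → a → q → f  (order 5)
  a: a → u → q → w → f  (order 5)
Elements of order 5: {a, q, u, w}.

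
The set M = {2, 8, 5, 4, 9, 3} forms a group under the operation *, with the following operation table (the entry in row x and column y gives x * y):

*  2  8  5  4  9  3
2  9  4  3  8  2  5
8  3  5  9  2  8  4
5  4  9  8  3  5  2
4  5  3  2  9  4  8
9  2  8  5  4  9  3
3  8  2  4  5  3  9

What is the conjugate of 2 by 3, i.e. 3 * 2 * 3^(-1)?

The identity is 9. In row 3, the entry 9 sits in column 3, so 3^(-1) = 3.
3 * 2 = 8
8 * 3 = 4

4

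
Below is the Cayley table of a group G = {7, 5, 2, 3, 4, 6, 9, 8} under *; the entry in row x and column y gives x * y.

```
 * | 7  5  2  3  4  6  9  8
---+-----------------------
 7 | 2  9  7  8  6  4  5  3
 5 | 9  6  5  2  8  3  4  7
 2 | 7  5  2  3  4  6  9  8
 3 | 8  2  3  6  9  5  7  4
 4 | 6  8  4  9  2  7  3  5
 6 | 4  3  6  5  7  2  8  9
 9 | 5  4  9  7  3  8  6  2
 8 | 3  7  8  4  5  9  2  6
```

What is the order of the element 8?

The identity element is 2 (its row matches the header).
8^1 = 8
8^2 = 8 * 8 = 6
8^3 = 6 * 8 = 9
8^4 = 9 * 8 = 2
The first power of 8 equal to the identity is 8^4, so ord(8) = 4.

4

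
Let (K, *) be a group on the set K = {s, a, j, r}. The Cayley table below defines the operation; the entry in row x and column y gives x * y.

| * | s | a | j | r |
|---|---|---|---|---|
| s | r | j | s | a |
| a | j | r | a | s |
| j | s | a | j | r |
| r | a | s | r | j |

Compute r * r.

j

Read row r, column r: r * r = j.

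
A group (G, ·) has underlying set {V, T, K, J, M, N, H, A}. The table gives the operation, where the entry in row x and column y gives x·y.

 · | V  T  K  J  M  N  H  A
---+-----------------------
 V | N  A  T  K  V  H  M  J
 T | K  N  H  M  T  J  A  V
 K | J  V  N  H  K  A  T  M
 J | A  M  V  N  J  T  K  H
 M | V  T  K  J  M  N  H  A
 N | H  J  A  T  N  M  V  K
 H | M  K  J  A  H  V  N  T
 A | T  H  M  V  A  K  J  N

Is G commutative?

T·A = V but A·T = H.
Since T and A do not commute, G is not abelian.

No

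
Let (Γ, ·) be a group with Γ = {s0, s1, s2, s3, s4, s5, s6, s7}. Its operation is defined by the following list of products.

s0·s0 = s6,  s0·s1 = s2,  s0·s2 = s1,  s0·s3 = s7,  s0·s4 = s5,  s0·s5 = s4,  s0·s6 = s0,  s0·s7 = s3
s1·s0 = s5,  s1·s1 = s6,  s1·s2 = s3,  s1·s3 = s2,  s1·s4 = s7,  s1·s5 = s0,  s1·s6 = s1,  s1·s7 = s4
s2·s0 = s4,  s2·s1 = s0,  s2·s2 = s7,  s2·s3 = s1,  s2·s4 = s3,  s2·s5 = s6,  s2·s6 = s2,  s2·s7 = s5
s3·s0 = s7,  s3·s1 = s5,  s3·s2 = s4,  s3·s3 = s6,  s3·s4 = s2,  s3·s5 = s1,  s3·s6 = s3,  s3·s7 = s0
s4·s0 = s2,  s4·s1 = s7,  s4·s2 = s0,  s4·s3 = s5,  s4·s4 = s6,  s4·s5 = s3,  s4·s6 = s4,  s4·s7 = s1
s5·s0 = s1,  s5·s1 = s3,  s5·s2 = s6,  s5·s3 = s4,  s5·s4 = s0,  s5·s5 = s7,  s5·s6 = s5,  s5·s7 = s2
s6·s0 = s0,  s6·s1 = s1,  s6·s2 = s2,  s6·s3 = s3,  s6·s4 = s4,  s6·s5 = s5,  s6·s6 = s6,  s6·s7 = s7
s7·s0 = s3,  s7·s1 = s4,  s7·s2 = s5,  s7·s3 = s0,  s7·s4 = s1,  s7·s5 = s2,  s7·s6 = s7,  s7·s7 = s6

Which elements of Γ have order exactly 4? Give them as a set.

{s2, s5}

Identity is s6. Compute the order of each non-identity element by repeated multiplication:
  s0: s0 → s6  (order 2)
  s1: s1 → s6  (order 2)
  s2: s2 → s7 → s5 → s6  (order 4)
  s3: s3 → s6  (order 2)
  s4: s4 → s6  (order 2)
  s5: s5 → s7 → s2 → s6  (order 4)
  s7: s7 → s6  (order 2)
Elements of order 4: {s2, s5}.
(Structurally, Γ here is isomorphic to the dihedral group D_4.)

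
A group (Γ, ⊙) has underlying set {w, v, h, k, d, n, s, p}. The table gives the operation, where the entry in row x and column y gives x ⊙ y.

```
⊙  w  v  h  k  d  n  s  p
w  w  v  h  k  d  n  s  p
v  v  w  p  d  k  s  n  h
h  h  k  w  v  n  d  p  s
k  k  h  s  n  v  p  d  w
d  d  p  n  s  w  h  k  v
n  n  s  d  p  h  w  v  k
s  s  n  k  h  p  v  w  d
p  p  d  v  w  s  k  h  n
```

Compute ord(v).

2

The identity element is w (its row matches the header).
v^1 = v
v^2 = v ⊙ v = w
The first power of v equal to the identity is v^2, so ord(v) = 2.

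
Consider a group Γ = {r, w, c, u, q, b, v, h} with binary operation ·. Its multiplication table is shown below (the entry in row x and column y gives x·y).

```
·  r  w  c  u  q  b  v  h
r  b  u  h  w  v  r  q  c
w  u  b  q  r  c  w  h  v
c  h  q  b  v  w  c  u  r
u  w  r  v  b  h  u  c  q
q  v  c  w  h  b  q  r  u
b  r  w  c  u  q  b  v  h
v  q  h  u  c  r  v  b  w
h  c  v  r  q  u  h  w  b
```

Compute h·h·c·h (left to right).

h·h = b
b·c = c
c·h = r
(Structurally, Γ here is isomorphic to the elementary abelian group (Z_2)^3.)

r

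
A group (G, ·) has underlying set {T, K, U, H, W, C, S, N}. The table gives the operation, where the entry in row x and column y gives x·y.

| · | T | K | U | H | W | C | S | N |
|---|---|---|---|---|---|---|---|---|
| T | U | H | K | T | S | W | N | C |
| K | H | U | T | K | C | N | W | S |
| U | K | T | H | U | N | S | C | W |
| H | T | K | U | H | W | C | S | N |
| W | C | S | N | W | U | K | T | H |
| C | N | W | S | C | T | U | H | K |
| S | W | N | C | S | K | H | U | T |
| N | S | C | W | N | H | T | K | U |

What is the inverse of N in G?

W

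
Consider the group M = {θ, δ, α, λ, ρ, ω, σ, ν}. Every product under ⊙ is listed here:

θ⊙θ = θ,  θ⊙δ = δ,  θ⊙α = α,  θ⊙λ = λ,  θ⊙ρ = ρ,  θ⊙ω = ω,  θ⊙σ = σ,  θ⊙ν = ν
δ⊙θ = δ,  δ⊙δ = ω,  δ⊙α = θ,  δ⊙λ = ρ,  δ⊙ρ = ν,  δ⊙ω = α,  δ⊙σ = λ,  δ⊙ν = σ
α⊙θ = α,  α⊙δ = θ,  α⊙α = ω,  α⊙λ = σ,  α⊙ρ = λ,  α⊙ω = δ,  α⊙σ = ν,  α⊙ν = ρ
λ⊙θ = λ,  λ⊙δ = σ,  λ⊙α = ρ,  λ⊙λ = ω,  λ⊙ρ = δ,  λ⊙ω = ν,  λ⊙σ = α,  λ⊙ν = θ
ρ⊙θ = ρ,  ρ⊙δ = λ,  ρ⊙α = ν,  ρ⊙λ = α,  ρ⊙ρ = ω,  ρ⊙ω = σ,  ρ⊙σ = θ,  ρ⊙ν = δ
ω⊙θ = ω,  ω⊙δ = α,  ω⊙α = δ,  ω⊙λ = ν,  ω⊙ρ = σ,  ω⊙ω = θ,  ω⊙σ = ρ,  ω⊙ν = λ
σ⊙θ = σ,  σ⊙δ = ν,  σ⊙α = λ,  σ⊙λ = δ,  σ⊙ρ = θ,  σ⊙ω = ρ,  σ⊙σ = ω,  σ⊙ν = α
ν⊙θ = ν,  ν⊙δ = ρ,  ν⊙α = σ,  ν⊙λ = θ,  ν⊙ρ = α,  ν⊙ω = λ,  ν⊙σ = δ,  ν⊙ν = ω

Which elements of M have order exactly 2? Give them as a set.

Identity is θ. Compute the order of each non-identity element by repeated multiplication:
  δ: δ → ω → α → θ  (order 4)
  α: α → ω → δ → θ  (order 4)
  λ: λ → ω → ν → θ  (order 4)
  ρ: ρ → ω → σ → θ  (order 4)
  ω: ω → θ  (order 2)
  σ: σ → ω → ρ → θ  (order 4)
  ν: ν → ω → λ → θ  (order 4)
Elements of order 2: {ω}.

{ω}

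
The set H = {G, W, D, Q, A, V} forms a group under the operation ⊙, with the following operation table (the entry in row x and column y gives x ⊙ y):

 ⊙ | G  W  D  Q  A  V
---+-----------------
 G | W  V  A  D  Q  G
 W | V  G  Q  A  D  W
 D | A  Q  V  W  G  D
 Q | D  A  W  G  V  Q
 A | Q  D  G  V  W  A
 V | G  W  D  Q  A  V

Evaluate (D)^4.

V

D^1 = D
D^2 = D ⊙ D = V
D^3 = V ⊙ D = D
D^4 = D ⊙ D = V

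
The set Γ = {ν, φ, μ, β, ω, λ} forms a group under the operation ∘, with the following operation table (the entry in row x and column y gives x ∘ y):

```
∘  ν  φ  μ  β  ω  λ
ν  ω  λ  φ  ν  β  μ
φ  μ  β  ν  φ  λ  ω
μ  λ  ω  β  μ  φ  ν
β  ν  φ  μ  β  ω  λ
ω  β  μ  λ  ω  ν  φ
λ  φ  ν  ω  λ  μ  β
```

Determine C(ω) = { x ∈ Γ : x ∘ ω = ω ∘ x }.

Compare row ω with column ω entry by entry.
ν ∘ ω = β = ω ∘ ν, so ν commutes with ω.
μ ∘ ω = φ but ω ∘ μ = λ, so μ does not.
Collecting the elements that commute with ω: C(ω) = {β, ν, ω}.

{β, ν, ω}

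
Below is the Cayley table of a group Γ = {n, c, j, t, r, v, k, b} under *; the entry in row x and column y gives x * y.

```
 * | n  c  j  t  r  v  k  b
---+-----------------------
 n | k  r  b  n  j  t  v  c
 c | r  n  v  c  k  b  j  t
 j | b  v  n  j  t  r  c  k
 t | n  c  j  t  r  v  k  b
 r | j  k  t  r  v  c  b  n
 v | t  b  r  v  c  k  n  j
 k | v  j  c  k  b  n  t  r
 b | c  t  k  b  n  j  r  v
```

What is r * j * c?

r * j = t
t * c = c

c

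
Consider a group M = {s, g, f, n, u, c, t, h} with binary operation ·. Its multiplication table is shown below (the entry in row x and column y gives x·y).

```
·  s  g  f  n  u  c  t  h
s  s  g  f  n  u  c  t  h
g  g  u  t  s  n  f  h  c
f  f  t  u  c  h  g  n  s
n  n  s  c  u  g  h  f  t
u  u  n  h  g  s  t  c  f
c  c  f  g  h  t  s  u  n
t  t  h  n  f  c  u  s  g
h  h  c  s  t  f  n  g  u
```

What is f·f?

u

Read row f, column f: f·f = u.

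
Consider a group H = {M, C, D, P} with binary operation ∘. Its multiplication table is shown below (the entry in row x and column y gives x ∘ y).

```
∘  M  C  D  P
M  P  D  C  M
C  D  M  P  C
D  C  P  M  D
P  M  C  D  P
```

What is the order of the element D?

The identity element is P (its row matches the header).
D^1 = D
D^2 = D ∘ D = M
D^3 = M ∘ D = C
D^4 = C ∘ D = P
The first power of D equal to the identity is D^4, so ord(D) = 4.

4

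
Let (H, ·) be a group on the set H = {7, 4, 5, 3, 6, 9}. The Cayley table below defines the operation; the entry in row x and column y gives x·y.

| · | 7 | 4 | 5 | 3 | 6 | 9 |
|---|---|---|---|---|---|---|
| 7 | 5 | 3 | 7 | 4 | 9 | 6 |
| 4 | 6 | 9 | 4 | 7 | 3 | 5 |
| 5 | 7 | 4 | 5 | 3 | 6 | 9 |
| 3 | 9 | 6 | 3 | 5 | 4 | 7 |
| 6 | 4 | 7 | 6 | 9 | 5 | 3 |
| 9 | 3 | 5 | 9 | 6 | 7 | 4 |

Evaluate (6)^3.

6^1 = 6
6^2 = 6·6 = 5
6^3 = 5·6 = 6

6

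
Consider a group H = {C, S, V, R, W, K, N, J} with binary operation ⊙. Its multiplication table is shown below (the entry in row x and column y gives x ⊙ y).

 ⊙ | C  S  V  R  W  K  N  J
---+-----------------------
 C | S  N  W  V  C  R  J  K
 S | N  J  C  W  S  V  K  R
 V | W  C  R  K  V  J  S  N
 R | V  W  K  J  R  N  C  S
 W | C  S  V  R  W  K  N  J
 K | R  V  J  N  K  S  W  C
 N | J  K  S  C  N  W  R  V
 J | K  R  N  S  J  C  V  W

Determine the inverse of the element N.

First locate the identity: row W matches the header, so W is the identity.
Scan row N for W: N ⊙ K = W. Hence N^(-1) = K.
(Structurally, H here is isomorphic to the cyclic group Z_8.)

K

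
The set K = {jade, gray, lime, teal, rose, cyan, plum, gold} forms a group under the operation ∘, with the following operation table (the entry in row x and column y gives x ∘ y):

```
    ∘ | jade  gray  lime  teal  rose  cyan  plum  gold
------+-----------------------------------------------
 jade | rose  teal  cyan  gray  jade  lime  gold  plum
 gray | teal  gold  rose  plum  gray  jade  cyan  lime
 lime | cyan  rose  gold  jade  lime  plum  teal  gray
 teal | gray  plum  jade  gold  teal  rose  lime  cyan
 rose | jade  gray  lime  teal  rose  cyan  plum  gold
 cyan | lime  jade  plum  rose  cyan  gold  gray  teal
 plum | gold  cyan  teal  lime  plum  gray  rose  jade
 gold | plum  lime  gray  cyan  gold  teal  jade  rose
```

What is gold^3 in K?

gold

gold^1 = gold
gold^2 = gold ∘ gold = rose
gold^3 = rose ∘ gold = gold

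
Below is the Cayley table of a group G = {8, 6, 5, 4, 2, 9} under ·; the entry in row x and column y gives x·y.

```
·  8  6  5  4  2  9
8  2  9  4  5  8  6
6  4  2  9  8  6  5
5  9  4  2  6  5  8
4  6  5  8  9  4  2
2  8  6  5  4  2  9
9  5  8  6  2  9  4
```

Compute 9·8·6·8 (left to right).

9·8 = 5
5·6 = 4
4·8 = 6

6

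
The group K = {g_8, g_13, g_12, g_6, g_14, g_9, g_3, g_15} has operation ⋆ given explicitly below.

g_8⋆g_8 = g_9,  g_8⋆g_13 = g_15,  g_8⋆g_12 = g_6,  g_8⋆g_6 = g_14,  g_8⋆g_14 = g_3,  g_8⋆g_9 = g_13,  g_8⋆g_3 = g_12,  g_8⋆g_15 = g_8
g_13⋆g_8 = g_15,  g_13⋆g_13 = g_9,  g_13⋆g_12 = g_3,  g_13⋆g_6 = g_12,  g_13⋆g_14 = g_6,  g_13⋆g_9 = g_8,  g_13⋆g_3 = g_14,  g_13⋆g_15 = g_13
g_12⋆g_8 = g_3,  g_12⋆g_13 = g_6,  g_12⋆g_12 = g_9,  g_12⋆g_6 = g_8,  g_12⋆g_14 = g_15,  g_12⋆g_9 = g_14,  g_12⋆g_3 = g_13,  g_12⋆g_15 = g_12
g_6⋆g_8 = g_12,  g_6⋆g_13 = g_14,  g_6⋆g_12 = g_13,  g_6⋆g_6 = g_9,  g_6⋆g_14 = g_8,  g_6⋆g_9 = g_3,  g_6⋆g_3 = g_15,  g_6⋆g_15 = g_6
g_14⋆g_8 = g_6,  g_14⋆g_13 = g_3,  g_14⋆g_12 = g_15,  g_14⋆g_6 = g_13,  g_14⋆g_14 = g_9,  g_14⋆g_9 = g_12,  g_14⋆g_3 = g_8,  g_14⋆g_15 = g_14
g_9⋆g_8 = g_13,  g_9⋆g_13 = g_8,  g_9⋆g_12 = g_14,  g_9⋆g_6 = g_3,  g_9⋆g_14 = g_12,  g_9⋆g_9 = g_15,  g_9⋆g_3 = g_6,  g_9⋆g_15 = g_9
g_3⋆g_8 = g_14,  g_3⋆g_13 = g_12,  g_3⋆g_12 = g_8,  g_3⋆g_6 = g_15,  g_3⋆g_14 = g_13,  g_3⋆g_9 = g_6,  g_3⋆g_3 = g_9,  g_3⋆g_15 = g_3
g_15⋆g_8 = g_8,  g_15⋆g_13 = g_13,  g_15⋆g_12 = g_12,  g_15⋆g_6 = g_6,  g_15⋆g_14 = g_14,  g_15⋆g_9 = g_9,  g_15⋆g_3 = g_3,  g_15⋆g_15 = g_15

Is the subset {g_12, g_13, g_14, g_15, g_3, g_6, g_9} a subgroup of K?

No

g_9 ⋆ g_13 = g_8, which is not in {g_12, g_13, g_14, g_15, g_3, g_6, g_9}.
The subset is not closed under ⋆, so it is not a subgroup.
(Structurally, K here is isomorphic to the quaternion group Q_8.)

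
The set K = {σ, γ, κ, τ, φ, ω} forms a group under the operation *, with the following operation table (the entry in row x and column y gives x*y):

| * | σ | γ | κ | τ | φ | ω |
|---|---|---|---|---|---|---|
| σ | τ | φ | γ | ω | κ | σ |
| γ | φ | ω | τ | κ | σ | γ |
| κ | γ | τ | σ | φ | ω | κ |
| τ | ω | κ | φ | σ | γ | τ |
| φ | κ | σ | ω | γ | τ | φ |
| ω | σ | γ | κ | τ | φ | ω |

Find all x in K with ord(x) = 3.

{σ, τ}

Identity is ω. Compute the order of each non-identity element by repeated multiplication:
  σ: σ → τ → ω  (order 3)
  γ: γ → ω  (order 2)
  κ: κ → σ → γ → τ → φ → ω  (order 6)
  τ: τ → σ → ω  (order 3)
  φ: φ → τ → γ → σ → κ → ω  (order 6)
Elements of order 3: {σ, τ}.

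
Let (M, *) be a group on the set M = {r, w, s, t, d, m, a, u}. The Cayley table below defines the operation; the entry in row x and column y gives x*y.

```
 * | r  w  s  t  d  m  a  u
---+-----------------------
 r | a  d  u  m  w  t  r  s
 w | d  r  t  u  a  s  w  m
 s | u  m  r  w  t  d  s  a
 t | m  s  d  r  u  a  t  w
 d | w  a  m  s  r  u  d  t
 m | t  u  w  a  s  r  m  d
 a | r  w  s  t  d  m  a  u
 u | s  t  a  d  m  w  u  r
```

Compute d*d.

Read row d, column d: d*d = r.
(Structurally, M here is isomorphic to the quaternion group Q_8.)

r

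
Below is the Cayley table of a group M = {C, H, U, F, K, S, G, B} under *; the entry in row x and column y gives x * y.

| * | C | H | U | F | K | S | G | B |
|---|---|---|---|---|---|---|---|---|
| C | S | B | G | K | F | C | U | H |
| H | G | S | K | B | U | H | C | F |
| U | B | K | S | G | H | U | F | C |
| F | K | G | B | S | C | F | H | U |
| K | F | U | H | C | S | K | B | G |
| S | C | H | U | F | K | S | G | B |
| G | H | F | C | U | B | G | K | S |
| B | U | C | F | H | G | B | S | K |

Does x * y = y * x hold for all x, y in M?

No

B * H = C but H * B = F.
Since B and H do not commute, M is not abelian.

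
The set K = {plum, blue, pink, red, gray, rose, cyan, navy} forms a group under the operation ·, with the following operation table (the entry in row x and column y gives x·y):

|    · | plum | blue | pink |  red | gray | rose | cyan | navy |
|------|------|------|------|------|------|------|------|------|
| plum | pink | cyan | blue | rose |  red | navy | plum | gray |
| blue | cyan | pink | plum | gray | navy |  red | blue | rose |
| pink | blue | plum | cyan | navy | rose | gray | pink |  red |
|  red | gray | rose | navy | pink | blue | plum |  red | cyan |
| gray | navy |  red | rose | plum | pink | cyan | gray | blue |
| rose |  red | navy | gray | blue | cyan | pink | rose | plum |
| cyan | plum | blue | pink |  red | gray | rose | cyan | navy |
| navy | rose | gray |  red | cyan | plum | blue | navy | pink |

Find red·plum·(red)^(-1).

blue

The identity is cyan. In row red, the entry cyan sits in column navy, so red^(-1) = navy.
red·plum = gray
gray·navy = blue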